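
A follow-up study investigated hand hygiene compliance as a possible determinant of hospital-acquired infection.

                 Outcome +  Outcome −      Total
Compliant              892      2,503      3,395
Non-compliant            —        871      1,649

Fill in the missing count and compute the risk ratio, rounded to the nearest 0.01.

The missing cell is in the unexposed row: 1649 − 871 = 778.
So a = 892, b = 2503, c = 778, d = 871.
RR = [a/(a+b)] / [c/(c+d)] = (892/3395) / (778/1649) = 0.26274/0.47180 = 0.55689

0.56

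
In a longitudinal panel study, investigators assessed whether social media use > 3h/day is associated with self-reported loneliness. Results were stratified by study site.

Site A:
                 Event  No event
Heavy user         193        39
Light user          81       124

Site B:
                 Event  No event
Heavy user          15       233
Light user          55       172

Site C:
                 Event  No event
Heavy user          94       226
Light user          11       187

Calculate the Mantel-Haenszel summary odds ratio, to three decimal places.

2.413

OR_MH = Σ(aᵢdᵢ/nᵢ) / Σ(bᵢcᵢ/nᵢ), where nᵢ is the stratum total.
Stratum 1 (Site A): n = 437; a·d/n = 193·124/437 = 54.7643; b·c/n = 39·81/437 = 7.2288
Stratum 2 (Site B): n = 475; a·d/n = 15·172/475 = 5.4316; b·c/n = 233·55/475 = 26.9789
Stratum 3 (Site C): n = 518; a·d/n = 94·187/518 = 33.9344; b·c/n = 226·11/518 = 4.7992
OR_MH = (54.7643 + 5.4316 + 33.9344) / (7.2288 + 26.9789 + 4.7992) = 94.1302 / 39.0070 = 2.41316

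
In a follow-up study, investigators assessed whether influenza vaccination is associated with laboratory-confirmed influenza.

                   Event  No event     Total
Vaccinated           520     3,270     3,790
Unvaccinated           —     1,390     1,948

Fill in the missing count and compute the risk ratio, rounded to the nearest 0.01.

0.48

The missing cell is in the unexposed row: 1948 − 1390 = 558.
So a = 520, b = 3270, c = 558, d = 1390.
RR = [a/(a+b)] / [c/(c+d)] = (520/3790) / (558/1948) = 0.13720/0.28645 = 0.47898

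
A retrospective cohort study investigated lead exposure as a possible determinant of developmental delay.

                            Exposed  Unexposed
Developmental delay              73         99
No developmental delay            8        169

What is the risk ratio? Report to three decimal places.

Reading the table with exposure as columns: a = 73 (Exposed, case), b = 8 (Exposed, non-case), c = 99 (Unexposed, case), d = 169.
Risk in exposed = 73/81 = 0.90123; risk in unexposed = 99/268 = 0.36940.
RR = 0.90123 / 0.36940 = 2.43971
The risk among the exposed is 2.44 times that among the unexposed.

2.440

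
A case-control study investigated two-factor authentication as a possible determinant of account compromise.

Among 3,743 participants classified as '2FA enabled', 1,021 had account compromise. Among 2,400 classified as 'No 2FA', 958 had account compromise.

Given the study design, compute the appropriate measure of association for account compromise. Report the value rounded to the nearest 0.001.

0.565

From the description: a = 1021, b = 2722, c = 958, d = 1442.
This is a case-control study: participants were sampled on outcome status, so risks in the source population cannot be estimated directly — relative risk is not valid here. The odds ratio is the appropriate measure.
OR = (a·d)/(b·c) = (1021 × 1442) / (2722 × 958) = 1472282 / 2607676 = 0.56460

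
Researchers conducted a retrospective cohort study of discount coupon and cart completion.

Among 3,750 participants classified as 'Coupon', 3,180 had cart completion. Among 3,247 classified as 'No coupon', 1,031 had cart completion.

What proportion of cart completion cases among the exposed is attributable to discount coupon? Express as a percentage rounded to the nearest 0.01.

From the description: a = 3180, b = 570, c = 1031, d = 2216.
Risk in exposed = 3180/3750 = 0.84800; risk in unexposed = 1031/3247 = 0.31752.
RR = 0.84800/0.31752 = 2.67067
AR% = (RR − 1)/RR × 100 = (2.67067 − 1)/2.67067 × 100 = 62.5561%

62.56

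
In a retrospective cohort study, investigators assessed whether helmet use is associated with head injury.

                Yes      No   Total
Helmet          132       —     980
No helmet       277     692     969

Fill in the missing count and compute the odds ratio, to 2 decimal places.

The missing cell is in the exposed row: 980 − 132 = 848.
So a = 132, b = 848, c = 277, d = 692.
OR = (a·d)/(b·c) = (132 × 692) / (848 × 277) = 91344 / 234896 = 0.38887

0.39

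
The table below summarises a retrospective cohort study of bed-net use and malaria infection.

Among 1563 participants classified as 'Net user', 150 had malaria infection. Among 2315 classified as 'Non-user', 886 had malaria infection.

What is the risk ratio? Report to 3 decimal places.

From the description: a = 150, b = 1413, c = 886, d = 1429.
Risk in exposed = 150/1563 = 0.09597; risk in unexposed = 886/2315 = 0.38272.
RR = 0.09597 / 0.38272 = 0.25075
The risk is 75% lower among the exposed than among the unexposed.

0.251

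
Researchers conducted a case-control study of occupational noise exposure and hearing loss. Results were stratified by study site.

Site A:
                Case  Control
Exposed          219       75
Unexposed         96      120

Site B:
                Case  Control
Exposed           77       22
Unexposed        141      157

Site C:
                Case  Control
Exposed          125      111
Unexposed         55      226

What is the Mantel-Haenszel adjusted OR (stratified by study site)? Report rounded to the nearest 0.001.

4.049

OR_MH = Σ(aᵢdᵢ/nᵢ) / Σ(bᵢcᵢ/nᵢ), where nᵢ is the stratum total.
Stratum 1 (Site A): n = 510; a·d/n = 219·120/510 = 51.5294; b·c/n = 75·96/510 = 14.1176
Stratum 2 (Site B): n = 397; a·d/n = 77·157/397 = 30.4509; b·c/n = 22·141/397 = 7.8136
Stratum 3 (Site C): n = 517; a·d/n = 125·226/517 = 54.6422; b·c/n = 111·55/517 = 11.8085
OR_MH = (51.5294 + 30.4509 + 54.6422) / (14.1176 + 7.8136 + 11.8085) = 136.6225 / 33.7398 = 4.04930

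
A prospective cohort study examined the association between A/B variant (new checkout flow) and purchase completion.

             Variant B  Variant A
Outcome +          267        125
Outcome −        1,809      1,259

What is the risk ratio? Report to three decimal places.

Reading the table with exposure as columns: a = 267 (Variant B, case), b = 1809 (Variant B, non-case), c = 125 (Variant A, case), d = 1259.
Risk in exposed = 267/2076 = 0.12861; risk in unexposed = 125/1384 = 0.09032.
RR = 0.12861 / 0.09032 = 1.42400
The risk among the exposed is 1.42 times that among the unexposed.

1.424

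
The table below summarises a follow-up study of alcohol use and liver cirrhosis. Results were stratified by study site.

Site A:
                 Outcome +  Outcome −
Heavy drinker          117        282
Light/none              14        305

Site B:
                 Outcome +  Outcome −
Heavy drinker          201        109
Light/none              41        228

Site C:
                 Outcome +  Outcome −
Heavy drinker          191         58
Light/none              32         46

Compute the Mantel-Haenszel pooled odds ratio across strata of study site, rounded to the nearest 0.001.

OR_MH = Σ(aᵢdᵢ/nᵢ) / Σ(bᵢcᵢ/nᵢ), where nᵢ is the stratum total.
Stratum 1 (Site A): n = 718; a·d/n = 117·305/718 = 49.7006; b·c/n = 282·14/718 = 5.4986
Stratum 2 (Site B): n = 579; a·d/n = 201·228/579 = 79.1503; b·c/n = 109·41/579 = 7.7185
Stratum 3 (Site C): n = 327; a·d/n = 191·46/327 = 26.8685; b·c/n = 58·32/327 = 5.6758
OR_MH = (49.7006 + 79.1503 + 26.8685) / (5.4986 + 7.7185 + 5.6758) = 155.7193 / 18.8929 = 8.24220

8.242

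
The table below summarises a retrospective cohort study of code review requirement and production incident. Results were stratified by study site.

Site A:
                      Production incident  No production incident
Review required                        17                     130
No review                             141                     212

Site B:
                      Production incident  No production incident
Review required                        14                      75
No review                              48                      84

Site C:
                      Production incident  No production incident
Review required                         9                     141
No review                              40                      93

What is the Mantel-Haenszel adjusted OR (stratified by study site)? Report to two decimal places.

0.21

OR_MH = Σ(aᵢdᵢ/nᵢ) / Σ(bᵢcᵢ/nᵢ), where nᵢ is the stratum total.
Stratum 1 (Site A): n = 500; a·d/n = 17·212/500 = 7.2080; b·c/n = 130·141/500 = 36.6600
Stratum 2 (Site B): n = 221; a·d/n = 14·84/221 = 5.3213; b·c/n = 75·48/221 = 16.2896
Stratum 3 (Site C): n = 283; a·d/n = 9·93/283 = 2.9576; b·c/n = 141·40/283 = 19.9293
OR_MH = (7.2080 + 5.3213 + 2.9576) / (36.6600 + 16.2896 + 19.9293) = 15.4869 / 72.8789 = 0.21250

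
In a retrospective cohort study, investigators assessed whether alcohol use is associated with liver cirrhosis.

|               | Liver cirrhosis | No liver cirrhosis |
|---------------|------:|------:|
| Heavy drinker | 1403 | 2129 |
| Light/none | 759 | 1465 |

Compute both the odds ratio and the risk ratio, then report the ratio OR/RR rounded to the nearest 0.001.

Cells: a = 1403, b = 2129, c = 759, d = 1465.
OR = (1403·1465)/(2129·759) = 2055395/1615911 = 1.27197
Risk in exposed = 1403/3532 = 0.39723; risk in unexposed = 759/2224 = 0.34128; RR = 1.16394
OR/RR = 1.27197 / 1.16394 = 1.09282
The outcome is not rare, so the OR lies further from 1 than the RR.

1.093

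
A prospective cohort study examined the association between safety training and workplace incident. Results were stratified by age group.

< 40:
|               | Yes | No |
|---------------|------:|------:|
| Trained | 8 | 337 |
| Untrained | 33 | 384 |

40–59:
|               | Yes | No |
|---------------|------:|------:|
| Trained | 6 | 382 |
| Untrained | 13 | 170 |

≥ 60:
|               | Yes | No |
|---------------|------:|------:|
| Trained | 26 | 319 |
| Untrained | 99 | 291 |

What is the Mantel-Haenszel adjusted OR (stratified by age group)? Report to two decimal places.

0.24

OR_MH = Σ(aᵢdᵢ/nᵢ) / Σ(bᵢcᵢ/nᵢ), where nᵢ is the stratum total.
Stratum 1 (< 40): n = 762; a·d/n = 8·384/762 = 4.0315; b·c/n = 337·33/762 = 14.5945
Stratum 2 (40–59): n = 571; a·d/n = 6·170/571 = 1.7863; b·c/n = 382·13/571 = 8.6970
Stratum 3 (≥ 60): n = 735; a·d/n = 26·291/735 = 10.2939; b·c/n = 319·99/735 = 42.9673
OR_MH = (4.0315 + 1.7863 + 10.2939) / (14.5945 + 8.6970 + 42.9673) = 16.1117 / 66.2589 = 0.24316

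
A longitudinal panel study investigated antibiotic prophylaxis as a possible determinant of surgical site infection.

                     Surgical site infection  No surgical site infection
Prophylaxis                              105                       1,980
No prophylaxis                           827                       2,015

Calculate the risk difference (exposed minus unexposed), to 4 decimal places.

-0.2406

Cells: a = 105, b = 1980, c = 827, d = 2015.
Risk in exposed = 105/2085 = 0.050360; risk in unexposed = 827/2842 = 0.290992.
Risk difference = 0.050360 − 0.290992 = -0.240633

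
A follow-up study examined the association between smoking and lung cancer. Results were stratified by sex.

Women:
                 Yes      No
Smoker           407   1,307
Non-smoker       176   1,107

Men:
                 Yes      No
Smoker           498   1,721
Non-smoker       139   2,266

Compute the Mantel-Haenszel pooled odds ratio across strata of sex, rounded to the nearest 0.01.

OR_MH = Σ(aᵢdᵢ/nᵢ) / Σ(bᵢcᵢ/nᵢ), where nᵢ is the stratum total.
Stratum 1 (Women): n = 2997; a·d/n = 407·1107/2997 = 150.3333; b·c/n = 1307·176/2997 = 76.7541
Stratum 2 (Men): n = 4624; a·d/n = 498·2266/4624 = 244.0458; b·c/n = 1721·139/4624 = 51.7342
OR_MH = (150.3333 + 244.0458) / (76.7541 + 51.7342) = 394.3792 / 128.4883 = 3.06938

3.07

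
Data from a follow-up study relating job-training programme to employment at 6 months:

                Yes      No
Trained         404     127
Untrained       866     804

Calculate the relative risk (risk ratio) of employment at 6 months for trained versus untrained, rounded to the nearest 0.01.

Cells: a = 404, b = 127, c = 866, d = 804.
Risk in exposed = 404/531 = 0.76083; risk in unexposed = 866/1670 = 0.51856.
RR = 0.76083 / 0.51856 = 1.46719
The risk among the exposed is 1.47 times that among the unexposed.

1.47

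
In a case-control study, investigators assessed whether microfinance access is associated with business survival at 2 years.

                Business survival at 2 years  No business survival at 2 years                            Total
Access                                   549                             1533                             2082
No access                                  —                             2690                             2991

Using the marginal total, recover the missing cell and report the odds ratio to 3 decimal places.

The missing cell is in the unexposed row: 2991 − 2690 = 301.
So a = 549, b = 1533, c = 301, d = 2690.
OR = (a·d)/(b·c) = (549 × 2690) / (1533 × 301) = 1476810 / 461433 = 3.20049

3.200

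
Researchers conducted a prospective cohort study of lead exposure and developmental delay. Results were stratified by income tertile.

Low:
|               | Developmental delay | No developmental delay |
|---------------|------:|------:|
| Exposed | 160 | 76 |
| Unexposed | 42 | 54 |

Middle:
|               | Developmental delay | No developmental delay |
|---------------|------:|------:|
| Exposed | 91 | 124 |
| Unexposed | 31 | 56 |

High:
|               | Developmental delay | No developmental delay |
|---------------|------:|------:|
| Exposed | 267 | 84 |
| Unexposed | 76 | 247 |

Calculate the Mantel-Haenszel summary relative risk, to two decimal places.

RR_MH = Σ(aᵢ·n₀ᵢ/nᵢ) / Σ(cᵢ·n₁ᵢ/nᵢ), with n₁ᵢ = aᵢ+bᵢ (exposed), n₀ᵢ = cᵢ+dᵢ (unexposed), nᵢ = n₁ᵢ+n₀ᵢ.
Stratum 1 (Low): n₁ = 236, n₀ = 96, n = 332; a·n₀/n = 160·96/332 = 46.2651; c·n₁/n = 42·236/332 = 29.8554
Stratum 2 (Middle): n₁ = 215, n₀ = 87, n = 302; a·n₀/n = 91·87/302 = 26.2152; c·n₁/n = 31·215/302 = 22.0695
Stratum 3 (High): n₁ = 351, n₀ = 323, n = 674; a·n₀/n = 267·323/674 = 127.9540; c·n₁/n = 76·351/674 = 39.5786
RR_MH = (46.2651 + 26.2152 + 127.9540) / (29.8554 + 22.0695 + 39.5786) = 200.4343 / 91.5036 = 2.19045

2.19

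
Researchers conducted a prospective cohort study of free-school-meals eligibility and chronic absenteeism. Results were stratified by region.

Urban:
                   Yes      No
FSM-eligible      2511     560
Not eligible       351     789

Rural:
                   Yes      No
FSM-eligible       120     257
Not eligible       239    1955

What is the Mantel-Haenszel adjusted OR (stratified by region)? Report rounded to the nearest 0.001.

OR_MH = Σ(aᵢdᵢ/nᵢ) / Σ(bᵢcᵢ/nᵢ), where nᵢ is the stratum total.
Stratum 1 (Urban): n = 4211; a·d/n = 2511·789/4211 = 470.4771; b·c/n = 560·351/4211 = 46.6777
Stratum 2 (Rural): n = 2571; a·d/n = 120·1955/2571 = 91.2485; b·c/n = 257·239/2571 = 23.8907
OR_MH = (470.4771 + 91.2485) / (46.6777 + 23.8907) = 561.7256 / 70.5685 = 7.96001

7.960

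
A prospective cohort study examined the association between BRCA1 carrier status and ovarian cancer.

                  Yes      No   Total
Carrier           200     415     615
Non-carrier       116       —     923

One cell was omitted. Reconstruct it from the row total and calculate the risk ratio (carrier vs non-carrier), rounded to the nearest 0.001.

The missing cell is in the unexposed row: 923 − 116 = 807.
So a = 200, b = 415, c = 116, d = 807.
RR = [a/(a+b)] / [c/(c+d)] = (200/615) / (116/923) = 0.32520/0.12568 = 2.58761

2.588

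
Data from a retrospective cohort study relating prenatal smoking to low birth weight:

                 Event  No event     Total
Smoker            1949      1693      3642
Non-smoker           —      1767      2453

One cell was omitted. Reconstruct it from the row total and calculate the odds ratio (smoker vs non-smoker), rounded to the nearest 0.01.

The missing cell is in the unexposed row: 2453 − 1767 = 686.
So a = 1949, b = 1693, c = 686, d = 1767.
OR = (a·d)/(b·c) = (1949 × 1767) / (1693 × 686) = 3443883 / 1161398 = 2.96529

2.97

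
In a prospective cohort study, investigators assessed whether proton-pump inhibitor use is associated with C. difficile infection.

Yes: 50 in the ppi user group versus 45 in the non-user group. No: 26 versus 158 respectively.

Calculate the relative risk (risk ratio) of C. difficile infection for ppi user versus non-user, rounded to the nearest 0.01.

2.97

From the description: a = 50, b = 26, c = 45, d = 158.
Risk in exposed = 50/76 = 0.65789; risk in unexposed = 45/203 = 0.22167.
RR = 0.65789 / 0.22167 = 2.96784
The risk among the exposed is 2.97 times that among the unexposed.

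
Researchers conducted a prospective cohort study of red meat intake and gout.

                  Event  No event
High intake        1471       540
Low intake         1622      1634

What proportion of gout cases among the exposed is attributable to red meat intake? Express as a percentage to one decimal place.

Cells: a = 1471, b = 540, c = 1622, d = 1634.
Risk in exposed = 1471/2011 = 0.73148; risk in unexposed = 1622/3256 = 0.49816.
RR = 0.73148/0.49816 = 1.46837
AR% = (RR − 1)/RR × 100 = (1.46837 − 1)/1.46837 × 100 = 31.8971%

31.9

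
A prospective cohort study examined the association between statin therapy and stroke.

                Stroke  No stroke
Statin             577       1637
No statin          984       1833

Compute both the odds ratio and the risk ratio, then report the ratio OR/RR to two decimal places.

0.88

Cells: a = 577, b = 1637, c = 984, d = 1833.
OR = (577·1833)/(1637·984) = 1057641/1610808 = 0.65659
Risk in exposed = 577/2214 = 0.26061; risk in unexposed = 984/2817 = 0.34931; RR = 0.74609
OR/RR = 0.65659 / 0.74609 = 0.88004
The outcome is not rare, so the OR lies further from 1 than the RR.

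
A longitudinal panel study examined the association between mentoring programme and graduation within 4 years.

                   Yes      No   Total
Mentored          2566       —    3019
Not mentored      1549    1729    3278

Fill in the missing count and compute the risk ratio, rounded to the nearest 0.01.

The missing cell is in the exposed row: 3019 − 2566 = 453.
So a = 2566, b = 453, c = 1549, d = 1729.
RR = [a/(a+b)] / [c/(c+d)] = (2566/3019) / (1549/3278) = 0.84995/0.47254 = 1.79867

1.80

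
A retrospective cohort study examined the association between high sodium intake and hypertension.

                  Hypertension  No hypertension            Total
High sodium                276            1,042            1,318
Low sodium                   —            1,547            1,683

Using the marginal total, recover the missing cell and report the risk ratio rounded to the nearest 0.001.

2.591

The missing cell is in the unexposed row: 1683 − 1547 = 136.
So a = 276, b = 1042, c = 136, d = 1547.
RR = [a/(a+b)] / [c/(c+d)] = (276/1318) / (136/1683) = 0.20941/0.08081 = 2.59143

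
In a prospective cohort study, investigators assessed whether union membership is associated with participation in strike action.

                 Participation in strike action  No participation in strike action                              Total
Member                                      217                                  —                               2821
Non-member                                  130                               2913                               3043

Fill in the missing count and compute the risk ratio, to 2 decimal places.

1.80

The missing cell is in the exposed row: 2821 − 217 = 2604.
So a = 217, b = 2604, c = 130, d = 2913.
RR = [a/(a+b)] / [c/(c+d)] = (217/2821) / (130/3043) = 0.07692/0.04272 = 1.80059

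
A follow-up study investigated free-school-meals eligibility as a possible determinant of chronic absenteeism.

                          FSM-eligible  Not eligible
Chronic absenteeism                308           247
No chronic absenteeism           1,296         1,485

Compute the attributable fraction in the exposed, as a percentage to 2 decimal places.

25.73

Reading the table with exposure as columns: a = 308 (FSM-eligible, case), b = 1296 (FSM-eligible, non-case), c = 247 (Not eligible, case), d = 1485.
Risk in exposed = 308/1604 = 0.19202; risk in unexposed = 247/1732 = 0.14261.
RR = 0.19202/0.14261 = 1.34647
AR% = (RR − 1)/RR × 100 = (1.34647 − 1)/1.34647 × 100 = 25.7318%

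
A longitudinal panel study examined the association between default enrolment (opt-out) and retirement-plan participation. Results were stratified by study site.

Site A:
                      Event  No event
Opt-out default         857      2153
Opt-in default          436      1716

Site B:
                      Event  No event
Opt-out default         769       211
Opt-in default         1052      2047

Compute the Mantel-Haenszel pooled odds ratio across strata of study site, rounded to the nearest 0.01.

2.84

OR_MH = Σ(aᵢdᵢ/nᵢ) / Σ(bᵢcᵢ/nᵢ), where nᵢ is the stratum total.
Stratum 1 (Site A): n = 5162; a·d/n = 857·1716/5162 = 284.8919; b·c/n = 2153·436/5162 = 181.8497
Stratum 2 (Site B): n = 4079; a·d/n = 769·2047/4079 = 385.9139; b·c/n = 211·1052/4079 = 54.4182
OR_MH = (284.8919 + 385.9139) / (181.8497 + 54.4182) = 670.8059 / 236.2679 = 2.83917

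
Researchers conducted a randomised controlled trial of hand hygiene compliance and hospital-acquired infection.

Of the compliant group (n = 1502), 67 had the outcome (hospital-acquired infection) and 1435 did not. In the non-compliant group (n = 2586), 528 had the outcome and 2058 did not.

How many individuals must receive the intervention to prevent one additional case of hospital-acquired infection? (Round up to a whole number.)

7

Risk in treated group = 67/1502 = 0.04461; risk in control = 528/2586 = 0.20418.
Absolute risk reduction = 0.20418 − 0.04461 = 0.15957
NNT = 1 / ARR = 1 / 0.15957 = 6.267 → round up → 7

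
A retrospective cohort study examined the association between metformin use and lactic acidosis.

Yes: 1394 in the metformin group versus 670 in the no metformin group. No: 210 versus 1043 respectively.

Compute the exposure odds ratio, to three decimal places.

10.334

From the description: a = 1394, b = 210, c = 670, d = 1043.
OR = (a·d)/(b·c) = (1394 × 1043) / (210 × 670) = 1453942 / 140700 = 10.33363
The odds of lactic acidosis are about 10.33 times as high in the metformin group.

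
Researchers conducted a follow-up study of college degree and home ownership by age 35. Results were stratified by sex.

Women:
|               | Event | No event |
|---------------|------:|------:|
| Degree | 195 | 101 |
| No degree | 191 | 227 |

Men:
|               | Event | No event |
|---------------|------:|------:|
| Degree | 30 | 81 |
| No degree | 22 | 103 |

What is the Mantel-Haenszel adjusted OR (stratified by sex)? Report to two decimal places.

2.17

OR_MH = Σ(aᵢdᵢ/nᵢ) / Σ(bᵢcᵢ/nᵢ), where nᵢ is the stratum total.
Stratum 1 (Women): n = 714; a·d/n = 195·227/714 = 61.9958; b·c/n = 101·191/714 = 27.0182
Stratum 2 (Men): n = 236; a·d/n = 30·103/236 = 13.0932; b·c/n = 81·22/236 = 7.5508
OR_MH = (61.9958 + 13.0932) / (27.0182 + 7.5508) = 75.0890 / 34.5691 = 2.17215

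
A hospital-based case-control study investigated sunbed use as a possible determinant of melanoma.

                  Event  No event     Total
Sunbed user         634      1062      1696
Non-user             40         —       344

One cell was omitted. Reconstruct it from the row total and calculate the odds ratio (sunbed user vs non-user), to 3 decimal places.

4.537

The missing cell is in the unexposed row: 344 − 40 = 304.
So a = 634, b = 1062, c = 40, d = 304.
OR = (a·d)/(b·c) = (634 × 304) / (1062 × 40) = 192736 / 42480 = 4.53710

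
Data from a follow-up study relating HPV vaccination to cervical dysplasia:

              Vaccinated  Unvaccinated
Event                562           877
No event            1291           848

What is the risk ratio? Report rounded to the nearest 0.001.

Reading the table with exposure as columns: a = 562 (Vaccinated, case), b = 1291 (Vaccinated, non-case), c = 877 (Unvaccinated, case), d = 848.
Risk in exposed = 562/1853 = 0.30329; risk in unexposed = 877/1725 = 0.50841.
RR = 0.30329 / 0.50841 = 0.59655
The risk is 40% lower among the exposed than among the unexposed.

0.597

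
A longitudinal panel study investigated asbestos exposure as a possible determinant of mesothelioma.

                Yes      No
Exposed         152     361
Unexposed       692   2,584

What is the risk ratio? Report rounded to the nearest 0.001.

1.403

Cells: a = 152, b = 361, c = 692, d = 2584.
Risk in exposed = 152/513 = 0.29630; risk in unexposed = 692/3276 = 0.21123.
RR = 0.29630 / 0.21123 = 1.40270
The risk among the exposed is 1.40 times that among the unexposed.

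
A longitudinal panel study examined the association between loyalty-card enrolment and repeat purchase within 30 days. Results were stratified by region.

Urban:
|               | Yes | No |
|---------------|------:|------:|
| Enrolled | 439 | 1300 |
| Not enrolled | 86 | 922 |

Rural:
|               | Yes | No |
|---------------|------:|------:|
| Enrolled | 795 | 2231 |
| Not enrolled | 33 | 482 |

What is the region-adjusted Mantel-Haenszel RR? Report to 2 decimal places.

RR_MH = Σ(aᵢ·n₀ᵢ/nᵢ) / Σ(cᵢ·n₁ᵢ/nᵢ), with n₁ᵢ = aᵢ+bᵢ (exposed), n₀ᵢ = cᵢ+dᵢ (unexposed), nᵢ = n₁ᵢ+n₀ᵢ.
Stratum 1 (Urban): n₁ = 1739, n₀ = 1008, n = 2747; a·n₀/n = 439·1008/2747 = 161.0892; c·n₁/n = 86·1739/2747 = 54.4427
Stratum 2 (Rural): n₁ = 3026, n₀ = 515, n = 3541; a·n₀/n = 795·515/3541 = 115.6241; c·n₁/n = 33·3026/3541 = 28.2005
RR_MH = (161.0892 + 115.6241) / (54.4427 + 28.2005) = 276.7133 / 82.6432 = 3.34829

3.35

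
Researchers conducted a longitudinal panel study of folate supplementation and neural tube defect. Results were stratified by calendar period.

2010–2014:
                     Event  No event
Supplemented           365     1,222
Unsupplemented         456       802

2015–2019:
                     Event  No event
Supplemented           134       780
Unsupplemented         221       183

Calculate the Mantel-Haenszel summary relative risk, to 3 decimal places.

RR_MH = Σ(aᵢ·n₀ᵢ/nᵢ) / Σ(cᵢ·n₁ᵢ/nᵢ), with n₁ᵢ = aᵢ+bᵢ (exposed), n₀ᵢ = cᵢ+dᵢ (unexposed), nᵢ = n₁ᵢ+n₀ᵢ.
Stratum 1 (2010–2014): n₁ = 1587, n₀ = 1258, n = 2845; a·n₀/n = 365·1258/2845 = 161.3954; c·n₁/n = 456·1587/2845 = 254.3663
Stratum 2 (2015–2019): n₁ = 914, n₀ = 404, n = 1318; a·n₀/n = 134·404/1318 = 41.0744; c·n₁/n = 221·914/1318 = 153.2580
RR_MH = (161.3954 + 41.0744) / (254.3663 + 153.2580) = 202.4698 / 407.6242 = 0.49671

0.497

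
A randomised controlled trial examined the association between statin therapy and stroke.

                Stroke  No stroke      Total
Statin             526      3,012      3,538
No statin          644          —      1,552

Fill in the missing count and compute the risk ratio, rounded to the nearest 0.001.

The missing cell is in the unexposed row: 1552 − 644 = 908.
So a = 526, b = 3012, c = 644, d = 908.
RR = [a/(a+b)] / [c/(c+d)] = (526/3538) / (644/1552) = 0.14867/0.41495 = 0.35829

0.358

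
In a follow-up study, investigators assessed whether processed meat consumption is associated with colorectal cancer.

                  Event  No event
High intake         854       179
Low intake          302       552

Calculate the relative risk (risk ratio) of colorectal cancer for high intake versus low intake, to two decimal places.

Cells: a = 854, b = 179, c = 302, d = 552.
Risk in exposed = 854/1033 = 0.82672; risk in unexposed = 302/854 = 0.35363.
RR = 0.82672 / 0.35363 = 2.33781
The risk among the exposed is 2.34 times that among the unexposed.

2.34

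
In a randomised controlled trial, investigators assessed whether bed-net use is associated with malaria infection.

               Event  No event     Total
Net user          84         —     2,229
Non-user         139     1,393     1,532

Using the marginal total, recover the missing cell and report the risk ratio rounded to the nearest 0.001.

0.415

The missing cell is in the exposed row: 2229 − 84 = 2145.
So a = 84, b = 2145, c = 139, d = 1393.
RR = [a/(a+b)] / [c/(c+d)] = (84/2229) / (139/1532) = 0.03769/0.09073 = 0.41535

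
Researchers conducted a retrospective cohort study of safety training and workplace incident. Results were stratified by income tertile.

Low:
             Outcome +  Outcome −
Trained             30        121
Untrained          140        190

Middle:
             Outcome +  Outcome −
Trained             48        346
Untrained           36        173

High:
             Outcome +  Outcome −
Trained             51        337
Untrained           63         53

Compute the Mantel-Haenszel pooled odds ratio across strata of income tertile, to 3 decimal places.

OR_MH = Σ(aᵢdᵢ/nᵢ) / Σ(bᵢcᵢ/nᵢ), where nᵢ is the stratum total.
Stratum 1 (Low): n = 481; a·d/n = 30·190/481 = 11.8503; b·c/n = 121·140/481 = 35.2183
Stratum 2 (Middle): n = 603; a·d/n = 48·173/603 = 13.7711; b·c/n = 346·36/603 = 20.6567
Stratum 3 (High): n = 504; a·d/n = 51·53/504 = 5.3631; b·c/n = 337·63/504 = 42.1250
OR_MH = (11.8503 + 13.7711 + 5.3631) / (35.2183 + 20.6567 + 42.1250) = 30.9846 / 98.0000 = 0.31617

0.316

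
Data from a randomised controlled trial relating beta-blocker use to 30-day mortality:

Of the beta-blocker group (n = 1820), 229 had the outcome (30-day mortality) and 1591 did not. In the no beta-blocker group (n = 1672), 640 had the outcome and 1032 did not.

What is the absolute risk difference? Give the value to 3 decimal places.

From the description: a = 229, b = 1591, c = 640, d = 1032.
Risk in exposed = 229/1820 = 0.125824; risk in unexposed = 640/1672 = 0.382775.
Risk difference = 0.125824 − 0.382775 = -0.256951

-0.257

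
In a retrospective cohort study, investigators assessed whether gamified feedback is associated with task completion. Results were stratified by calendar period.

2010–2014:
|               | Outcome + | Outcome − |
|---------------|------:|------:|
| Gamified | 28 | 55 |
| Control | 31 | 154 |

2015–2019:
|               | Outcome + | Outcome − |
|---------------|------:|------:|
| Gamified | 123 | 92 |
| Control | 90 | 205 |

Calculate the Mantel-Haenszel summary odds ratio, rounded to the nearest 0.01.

2.90

OR_MH = Σ(aᵢdᵢ/nᵢ) / Σ(bᵢcᵢ/nᵢ), where nᵢ is the stratum total.
Stratum 1 (2010–2014): n = 268; a·d/n = 28·154/268 = 16.0896; b·c/n = 55·31/268 = 6.3619
Stratum 2 (2015–2019): n = 510; a·d/n = 123·205/510 = 49.4412; b·c/n = 92·90/510 = 16.2353
OR_MH = (16.0896 + 49.4412) / (6.3619 + 16.2353) = 65.5307 / 22.5972 = 2.89994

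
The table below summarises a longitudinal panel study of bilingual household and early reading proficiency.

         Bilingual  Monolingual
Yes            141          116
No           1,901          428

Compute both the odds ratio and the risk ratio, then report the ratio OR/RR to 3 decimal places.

0.845

Reading the table with exposure as columns: a = 141 (Bilingual, case), b = 1901 (Bilingual, non-case), c = 116 (Monolingual, case), d = 428.
OR = (141·428)/(1901·116) = 60348/220516 = 0.27367
Risk in exposed = 141/2042 = 0.06905; risk in unexposed = 116/544 = 0.21324; RR = 0.32382
OR/RR = 0.27367 / 0.32382 = 0.84512
The outcome is not rare, so the OR lies further from 1 than the RR.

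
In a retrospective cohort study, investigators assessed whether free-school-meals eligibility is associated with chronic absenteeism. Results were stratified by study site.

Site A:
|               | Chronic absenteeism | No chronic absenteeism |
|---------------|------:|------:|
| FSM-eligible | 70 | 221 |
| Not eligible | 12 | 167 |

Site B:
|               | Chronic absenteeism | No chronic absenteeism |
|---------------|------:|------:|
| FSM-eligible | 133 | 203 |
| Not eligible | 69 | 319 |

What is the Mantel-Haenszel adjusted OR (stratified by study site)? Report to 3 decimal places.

OR_MH = Σ(aᵢdᵢ/nᵢ) / Σ(bᵢcᵢ/nᵢ), where nᵢ is the stratum total.
Stratum 1 (Site A): n = 470; a·d/n = 70·167/470 = 24.8723; b·c/n = 221·12/470 = 5.6426
Stratum 2 (Site B): n = 724; a·d/n = 133·319/724 = 58.6008; b·c/n = 203·69/724 = 19.3467
OR_MH = (24.8723 + 58.6008) / (5.6426 + 19.3467) = 83.4732 / 24.9892 = 3.34036

3.340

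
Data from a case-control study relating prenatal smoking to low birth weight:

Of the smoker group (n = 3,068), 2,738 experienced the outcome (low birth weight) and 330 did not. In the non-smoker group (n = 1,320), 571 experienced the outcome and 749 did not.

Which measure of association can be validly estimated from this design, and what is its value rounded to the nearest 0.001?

10.883

From the description: a = 2738, b = 330, c = 571, d = 749.
This is a case-control study: participants were sampled on outcome status, so risks in the source population cannot be estimated directly — relative risk is not valid here. The odds ratio is the appropriate measure.
OR = (a·d)/(b·c) = (2738 × 749) / (330 × 571) = 2050762 / 188430 = 10.88342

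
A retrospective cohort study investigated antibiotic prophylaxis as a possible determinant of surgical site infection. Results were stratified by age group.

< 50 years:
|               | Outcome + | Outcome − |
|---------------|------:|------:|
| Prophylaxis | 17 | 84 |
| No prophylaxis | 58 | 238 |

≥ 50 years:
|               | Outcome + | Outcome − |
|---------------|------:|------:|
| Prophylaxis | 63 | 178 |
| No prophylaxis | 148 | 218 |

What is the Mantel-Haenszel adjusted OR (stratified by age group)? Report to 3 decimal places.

0.589

OR_MH = Σ(aᵢdᵢ/nᵢ) / Σ(bᵢcᵢ/nᵢ), where nᵢ is the stratum total.
Stratum 1 (< 50 years): n = 397; a·d/n = 17·238/397 = 10.1914; b·c/n = 84·58/397 = 12.2720
Stratum 2 (≥ 50 years): n = 607; a·d/n = 63·218/607 = 22.6260; b·c/n = 178·148/607 = 43.4003
OR_MH = (10.1914 + 22.6260) / (12.2720 + 43.4003) = 32.8175 / 55.6724 = 0.58947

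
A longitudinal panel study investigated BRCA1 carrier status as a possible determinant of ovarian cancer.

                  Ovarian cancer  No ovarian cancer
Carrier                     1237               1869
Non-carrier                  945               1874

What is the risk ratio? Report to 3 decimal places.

1.188

Cells: a = 1237, b = 1869, c = 945, d = 1874.
Risk in exposed = 1237/3106 = 0.39826; risk in unexposed = 945/2819 = 0.33523.
RR = 0.39826 / 0.33523 = 1.18804
The risk among the exposed is 1.19 times that among the unexposed.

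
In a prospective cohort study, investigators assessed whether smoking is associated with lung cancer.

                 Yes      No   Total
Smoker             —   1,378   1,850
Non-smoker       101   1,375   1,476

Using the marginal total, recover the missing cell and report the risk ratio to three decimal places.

3.729

The missing cell is in the exposed row: 1850 − 1378 = 472.
So a = 472, b = 1378, c = 101, d = 1375.
RR = [a/(a+b)] / [c/(c+d)] = (472/1850) / (101/1476) = 0.25514/0.06843 = 3.72851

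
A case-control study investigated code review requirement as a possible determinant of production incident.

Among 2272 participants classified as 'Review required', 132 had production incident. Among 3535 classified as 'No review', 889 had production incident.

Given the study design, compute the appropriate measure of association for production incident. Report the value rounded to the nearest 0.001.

0.184

From the description: a = 132, b = 2140, c = 889, d = 2646.
This is a case-control study: participants were sampled on outcome status, so risks in the source population cannot be estimated directly — relative risk is not valid here. The odds ratio is the appropriate measure.
OR = (a·d)/(b·c) = (132 × 2646) / (2140 × 889) = 349272 / 1902460 = 0.18359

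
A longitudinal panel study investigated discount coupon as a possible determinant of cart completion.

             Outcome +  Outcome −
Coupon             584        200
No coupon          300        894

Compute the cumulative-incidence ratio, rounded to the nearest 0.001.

2.965

Cells: a = 584, b = 200, c = 300, d = 894.
Risk in exposed = 584/784 = 0.74490; risk in unexposed = 300/1194 = 0.25126.
RR = 0.74490 / 0.25126 = 2.96469
The risk among the exposed is 2.96 times that among the unexposed.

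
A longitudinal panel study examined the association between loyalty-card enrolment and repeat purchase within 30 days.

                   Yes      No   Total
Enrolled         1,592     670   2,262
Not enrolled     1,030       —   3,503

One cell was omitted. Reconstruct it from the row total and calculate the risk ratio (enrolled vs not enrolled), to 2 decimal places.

2.39

The missing cell is in the unexposed row: 3503 − 1030 = 2473.
So a = 1592, b = 670, c = 1030, d = 2473.
RR = [a/(a+b)] / [c/(c+d)] = (1592/2262) / (1030/3503) = 0.70380/0.29403 = 2.39361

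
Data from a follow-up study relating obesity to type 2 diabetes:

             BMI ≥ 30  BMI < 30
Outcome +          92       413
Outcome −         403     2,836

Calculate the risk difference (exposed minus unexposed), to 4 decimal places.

Reading the table with exposure as columns: a = 92 (BMI ≥ 30, case), b = 403 (BMI ≥ 30, non-case), c = 413 (BMI < 30, case), d = 2836.
Risk in exposed = 92/495 = 0.185859; risk in unexposed = 413/3249 = 0.127116.
Risk difference = 0.185859 − 0.127116 = 0.058743

0.0587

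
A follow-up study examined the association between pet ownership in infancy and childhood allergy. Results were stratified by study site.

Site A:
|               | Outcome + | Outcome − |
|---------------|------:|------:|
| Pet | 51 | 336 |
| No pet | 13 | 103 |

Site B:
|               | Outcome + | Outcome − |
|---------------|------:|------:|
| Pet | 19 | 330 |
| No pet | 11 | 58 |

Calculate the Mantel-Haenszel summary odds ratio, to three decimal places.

OR_MH = Σ(aᵢdᵢ/nᵢ) / Σ(bᵢcᵢ/nᵢ), where nᵢ is the stratum total.
Stratum 1 (Site A): n = 503; a·d/n = 51·103/503 = 10.4433; b·c/n = 336·13/503 = 8.6839
Stratum 2 (Site B): n = 418; a·d/n = 19·58/418 = 2.6364; b·c/n = 330·11/418 = 8.6842
OR_MH = (10.4433 + 2.6364) / (8.6839 + 8.6842) = 13.0797 / 17.3681 = 0.75309

0.753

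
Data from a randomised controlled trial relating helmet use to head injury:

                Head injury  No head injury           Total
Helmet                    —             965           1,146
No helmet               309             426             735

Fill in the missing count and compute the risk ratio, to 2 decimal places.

0.38

The missing cell is in the exposed row: 1146 − 965 = 181.
So a = 181, b = 965, c = 309, d = 426.
RR = [a/(a+b)] / [c/(c+d)] = (181/1146) / (309/735) = 0.15794/0.42041 = 0.37568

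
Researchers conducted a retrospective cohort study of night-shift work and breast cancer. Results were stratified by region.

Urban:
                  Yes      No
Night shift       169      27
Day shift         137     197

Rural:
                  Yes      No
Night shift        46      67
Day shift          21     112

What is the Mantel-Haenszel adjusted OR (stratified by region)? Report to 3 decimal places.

6.596

OR_MH = Σ(aᵢdᵢ/nᵢ) / Σ(bᵢcᵢ/nᵢ), where nᵢ is the stratum total.
Stratum 1 (Urban): n = 530; a·d/n = 169·197/530 = 62.8170; b·c/n = 27·137/530 = 6.9792
Stratum 2 (Rural): n = 246; a·d/n = 46·112/246 = 20.9431; b·c/n = 67·21/246 = 5.7195
OR_MH = (62.8170 + 20.9431) / (6.9792 + 5.7195) = 83.7601 / 12.6988 = 6.59593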